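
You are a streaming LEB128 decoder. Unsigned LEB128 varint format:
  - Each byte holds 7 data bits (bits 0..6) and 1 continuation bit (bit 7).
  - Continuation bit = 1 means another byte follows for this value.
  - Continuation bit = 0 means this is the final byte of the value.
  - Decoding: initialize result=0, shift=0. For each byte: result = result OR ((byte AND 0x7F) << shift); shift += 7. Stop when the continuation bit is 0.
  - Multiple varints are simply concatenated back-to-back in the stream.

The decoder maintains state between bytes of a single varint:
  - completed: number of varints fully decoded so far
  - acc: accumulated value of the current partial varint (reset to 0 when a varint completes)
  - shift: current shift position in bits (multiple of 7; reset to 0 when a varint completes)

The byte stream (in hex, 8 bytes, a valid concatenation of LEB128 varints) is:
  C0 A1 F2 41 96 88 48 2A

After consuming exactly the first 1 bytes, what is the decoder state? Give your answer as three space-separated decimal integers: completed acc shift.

Answer: 0 64 7

Derivation:
byte[0]=0xC0 cont=1 payload=0x40: acc |= 64<<0 -> completed=0 acc=64 shift=7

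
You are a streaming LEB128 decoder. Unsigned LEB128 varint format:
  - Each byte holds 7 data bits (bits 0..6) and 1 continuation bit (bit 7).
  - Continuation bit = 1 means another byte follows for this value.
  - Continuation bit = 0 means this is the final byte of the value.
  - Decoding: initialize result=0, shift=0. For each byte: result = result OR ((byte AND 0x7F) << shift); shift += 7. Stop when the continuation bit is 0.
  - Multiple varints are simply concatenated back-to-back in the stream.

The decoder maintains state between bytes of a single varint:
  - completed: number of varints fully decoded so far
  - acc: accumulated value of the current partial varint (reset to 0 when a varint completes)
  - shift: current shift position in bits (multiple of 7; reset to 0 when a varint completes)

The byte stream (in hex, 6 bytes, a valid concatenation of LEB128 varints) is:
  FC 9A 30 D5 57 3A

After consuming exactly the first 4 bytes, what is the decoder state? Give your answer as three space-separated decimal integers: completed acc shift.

byte[0]=0xFC cont=1 payload=0x7C: acc |= 124<<0 -> completed=0 acc=124 shift=7
byte[1]=0x9A cont=1 payload=0x1A: acc |= 26<<7 -> completed=0 acc=3452 shift=14
byte[2]=0x30 cont=0 payload=0x30: varint #1 complete (value=789884); reset -> completed=1 acc=0 shift=0
byte[3]=0xD5 cont=1 payload=0x55: acc |= 85<<0 -> completed=1 acc=85 shift=7

Answer: 1 85 7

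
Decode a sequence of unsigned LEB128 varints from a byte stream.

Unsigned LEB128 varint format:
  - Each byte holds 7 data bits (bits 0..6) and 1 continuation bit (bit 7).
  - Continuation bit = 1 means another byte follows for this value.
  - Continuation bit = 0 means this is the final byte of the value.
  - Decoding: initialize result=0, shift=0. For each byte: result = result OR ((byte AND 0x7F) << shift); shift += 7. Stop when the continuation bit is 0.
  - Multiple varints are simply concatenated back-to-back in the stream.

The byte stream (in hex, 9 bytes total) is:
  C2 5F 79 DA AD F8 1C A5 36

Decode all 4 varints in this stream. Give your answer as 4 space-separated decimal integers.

Answer: 12226 121 60692186 6949

Derivation:
  byte[0]=0xC2 cont=1 payload=0x42=66: acc |= 66<<0 -> acc=66 shift=7
  byte[1]=0x5F cont=0 payload=0x5F=95: acc |= 95<<7 -> acc=12226 shift=14 [end]
Varint 1: bytes[0:2] = C2 5F -> value 12226 (2 byte(s))
  byte[2]=0x79 cont=0 payload=0x79=121: acc |= 121<<0 -> acc=121 shift=7 [end]
Varint 2: bytes[2:3] = 79 -> value 121 (1 byte(s))
  byte[3]=0xDA cont=1 payload=0x5A=90: acc |= 90<<0 -> acc=90 shift=7
  byte[4]=0xAD cont=1 payload=0x2D=45: acc |= 45<<7 -> acc=5850 shift=14
  byte[5]=0xF8 cont=1 payload=0x78=120: acc |= 120<<14 -> acc=1971930 shift=21
  byte[6]=0x1C cont=0 payload=0x1C=28: acc |= 28<<21 -> acc=60692186 shift=28 [end]
Varint 3: bytes[3:7] = DA AD F8 1C -> value 60692186 (4 byte(s))
  byte[7]=0xA5 cont=1 payload=0x25=37: acc |= 37<<0 -> acc=37 shift=7
  byte[8]=0x36 cont=0 payload=0x36=54: acc |= 54<<7 -> acc=6949 shift=14 [end]
Varint 4: bytes[7:9] = A5 36 -> value 6949 (2 byte(s))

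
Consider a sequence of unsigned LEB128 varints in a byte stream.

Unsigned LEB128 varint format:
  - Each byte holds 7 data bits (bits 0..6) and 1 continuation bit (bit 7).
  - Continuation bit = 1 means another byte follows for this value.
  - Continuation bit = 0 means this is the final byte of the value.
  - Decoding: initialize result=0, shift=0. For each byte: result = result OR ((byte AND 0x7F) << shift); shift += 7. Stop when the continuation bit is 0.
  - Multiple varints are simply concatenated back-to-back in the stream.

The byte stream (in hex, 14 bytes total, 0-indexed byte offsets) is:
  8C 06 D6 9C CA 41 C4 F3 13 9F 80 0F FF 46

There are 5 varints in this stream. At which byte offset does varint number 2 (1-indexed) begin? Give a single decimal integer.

Answer: 2

Derivation:
  byte[0]=0x8C cont=1 payload=0x0C=12: acc |= 12<<0 -> acc=12 shift=7
  byte[1]=0x06 cont=0 payload=0x06=6: acc |= 6<<7 -> acc=780 shift=14 [end]
Varint 1: bytes[0:2] = 8C 06 -> value 780 (2 byte(s))
  byte[2]=0xD6 cont=1 payload=0x56=86: acc |= 86<<0 -> acc=86 shift=7
  byte[3]=0x9C cont=1 payload=0x1C=28: acc |= 28<<7 -> acc=3670 shift=14
  byte[4]=0xCA cont=1 payload=0x4A=74: acc |= 74<<14 -> acc=1216086 shift=21
  byte[5]=0x41 cont=0 payload=0x41=65: acc |= 65<<21 -> acc=137530966 shift=28 [end]
Varint 2: bytes[2:6] = D6 9C CA 41 -> value 137530966 (4 byte(s))
  byte[6]=0xC4 cont=1 payload=0x44=68: acc |= 68<<0 -> acc=68 shift=7
  byte[7]=0xF3 cont=1 payload=0x73=115: acc |= 115<<7 -> acc=14788 shift=14
  byte[8]=0x13 cont=0 payload=0x13=19: acc |= 19<<14 -> acc=326084 shift=21 [end]
Varint 3: bytes[6:9] = C4 F3 13 -> value 326084 (3 byte(s))
  byte[9]=0x9F cont=1 payload=0x1F=31: acc |= 31<<0 -> acc=31 shift=7
  byte[10]=0x80 cont=1 payload=0x00=0: acc |= 0<<7 -> acc=31 shift=14
  byte[11]=0x0F cont=0 payload=0x0F=15: acc |= 15<<14 -> acc=245791 shift=21 [end]
Varint 4: bytes[9:12] = 9F 80 0F -> value 245791 (3 byte(s))
  byte[12]=0xFF cont=1 payload=0x7F=127: acc |= 127<<0 -> acc=127 shift=7
  byte[13]=0x46 cont=0 payload=0x46=70: acc |= 70<<7 -> acc=9087 shift=14 [end]
Varint 5: bytes[12:14] = FF 46 -> value 9087 (2 byte(s))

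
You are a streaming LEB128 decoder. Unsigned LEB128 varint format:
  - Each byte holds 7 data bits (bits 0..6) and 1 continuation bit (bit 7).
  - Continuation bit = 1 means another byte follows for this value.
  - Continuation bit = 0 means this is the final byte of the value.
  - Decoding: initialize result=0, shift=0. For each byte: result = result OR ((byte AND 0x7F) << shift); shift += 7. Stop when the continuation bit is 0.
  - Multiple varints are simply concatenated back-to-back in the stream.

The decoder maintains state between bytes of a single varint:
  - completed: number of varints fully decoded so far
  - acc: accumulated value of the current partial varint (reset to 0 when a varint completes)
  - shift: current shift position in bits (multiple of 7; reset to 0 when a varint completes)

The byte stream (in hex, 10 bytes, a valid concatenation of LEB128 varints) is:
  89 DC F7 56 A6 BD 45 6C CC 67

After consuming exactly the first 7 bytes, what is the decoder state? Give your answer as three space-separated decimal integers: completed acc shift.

Answer: 2 0 0

Derivation:
byte[0]=0x89 cont=1 payload=0x09: acc |= 9<<0 -> completed=0 acc=9 shift=7
byte[1]=0xDC cont=1 payload=0x5C: acc |= 92<<7 -> completed=0 acc=11785 shift=14
byte[2]=0xF7 cont=1 payload=0x77: acc |= 119<<14 -> completed=0 acc=1961481 shift=21
byte[3]=0x56 cont=0 payload=0x56: varint #1 complete (value=182316553); reset -> completed=1 acc=0 shift=0
byte[4]=0xA6 cont=1 payload=0x26: acc |= 38<<0 -> completed=1 acc=38 shift=7
byte[5]=0xBD cont=1 payload=0x3D: acc |= 61<<7 -> completed=1 acc=7846 shift=14
byte[6]=0x45 cont=0 payload=0x45: varint #2 complete (value=1138342); reset -> completed=2 acc=0 shift=0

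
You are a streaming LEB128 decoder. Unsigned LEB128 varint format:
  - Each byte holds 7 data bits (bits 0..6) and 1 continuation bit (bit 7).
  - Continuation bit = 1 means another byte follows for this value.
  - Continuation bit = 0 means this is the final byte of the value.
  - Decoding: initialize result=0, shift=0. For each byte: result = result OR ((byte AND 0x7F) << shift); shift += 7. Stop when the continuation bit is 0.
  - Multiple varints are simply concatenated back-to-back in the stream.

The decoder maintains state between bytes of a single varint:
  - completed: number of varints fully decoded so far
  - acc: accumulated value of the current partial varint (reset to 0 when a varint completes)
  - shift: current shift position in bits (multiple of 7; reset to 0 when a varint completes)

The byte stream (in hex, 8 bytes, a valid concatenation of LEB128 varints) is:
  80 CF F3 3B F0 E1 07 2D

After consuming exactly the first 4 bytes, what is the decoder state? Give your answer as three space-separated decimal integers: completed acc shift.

Answer: 1 0 0

Derivation:
byte[0]=0x80 cont=1 payload=0x00: acc |= 0<<0 -> completed=0 acc=0 shift=7
byte[1]=0xCF cont=1 payload=0x4F: acc |= 79<<7 -> completed=0 acc=10112 shift=14
byte[2]=0xF3 cont=1 payload=0x73: acc |= 115<<14 -> completed=0 acc=1894272 shift=21
byte[3]=0x3B cont=0 payload=0x3B: varint #1 complete (value=125626240); reset -> completed=1 acc=0 shift=0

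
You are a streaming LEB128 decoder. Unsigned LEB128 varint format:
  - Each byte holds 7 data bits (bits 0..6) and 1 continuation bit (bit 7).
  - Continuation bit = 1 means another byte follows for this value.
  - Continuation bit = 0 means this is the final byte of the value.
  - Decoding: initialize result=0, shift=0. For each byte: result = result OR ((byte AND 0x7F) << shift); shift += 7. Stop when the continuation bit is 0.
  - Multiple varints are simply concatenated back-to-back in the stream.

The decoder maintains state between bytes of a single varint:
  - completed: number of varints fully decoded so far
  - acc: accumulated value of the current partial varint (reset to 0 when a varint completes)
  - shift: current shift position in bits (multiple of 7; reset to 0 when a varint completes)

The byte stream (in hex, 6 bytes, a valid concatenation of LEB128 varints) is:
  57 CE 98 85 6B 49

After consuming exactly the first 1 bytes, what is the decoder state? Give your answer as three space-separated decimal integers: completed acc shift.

Answer: 1 0 0

Derivation:
byte[0]=0x57 cont=0 payload=0x57: varint #1 complete (value=87); reset -> completed=1 acc=0 shift=0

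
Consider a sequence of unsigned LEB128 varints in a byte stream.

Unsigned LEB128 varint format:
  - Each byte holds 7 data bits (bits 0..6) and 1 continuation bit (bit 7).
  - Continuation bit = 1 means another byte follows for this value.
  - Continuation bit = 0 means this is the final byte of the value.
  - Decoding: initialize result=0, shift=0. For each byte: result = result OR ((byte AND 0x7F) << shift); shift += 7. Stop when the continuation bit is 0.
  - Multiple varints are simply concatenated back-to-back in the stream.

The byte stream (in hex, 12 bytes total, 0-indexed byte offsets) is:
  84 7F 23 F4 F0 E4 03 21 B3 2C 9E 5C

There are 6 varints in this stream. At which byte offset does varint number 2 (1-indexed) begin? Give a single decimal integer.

  byte[0]=0x84 cont=1 payload=0x04=4: acc |= 4<<0 -> acc=4 shift=7
  byte[1]=0x7F cont=0 payload=0x7F=127: acc |= 127<<7 -> acc=16260 shift=14 [end]
Varint 1: bytes[0:2] = 84 7F -> value 16260 (2 byte(s))
  byte[2]=0x23 cont=0 payload=0x23=35: acc |= 35<<0 -> acc=35 shift=7 [end]
Varint 2: bytes[2:3] = 23 -> value 35 (1 byte(s))
  byte[3]=0xF4 cont=1 payload=0x74=116: acc |= 116<<0 -> acc=116 shift=7
  byte[4]=0xF0 cont=1 payload=0x70=112: acc |= 112<<7 -> acc=14452 shift=14
  byte[5]=0xE4 cont=1 payload=0x64=100: acc |= 100<<14 -> acc=1652852 shift=21
  byte[6]=0x03 cont=0 payload=0x03=3: acc |= 3<<21 -> acc=7944308 shift=28 [end]
Varint 3: bytes[3:7] = F4 F0 E4 03 -> value 7944308 (4 byte(s))
  byte[7]=0x21 cont=0 payload=0x21=33: acc |= 33<<0 -> acc=33 shift=7 [end]
Varint 4: bytes[7:8] = 21 -> value 33 (1 byte(s))
  byte[8]=0xB3 cont=1 payload=0x33=51: acc |= 51<<0 -> acc=51 shift=7
  byte[9]=0x2C cont=0 payload=0x2C=44: acc |= 44<<7 -> acc=5683 shift=14 [end]
Varint 5: bytes[8:10] = B3 2C -> value 5683 (2 byte(s))
  byte[10]=0x9E cont=1 payload=0x1E=30: acc |= 30<<0 -> acc=30 shift=7
  byte[11]=0x5C cont=0 payload=0x5C=92: acc |= 92<<7 -> acc=11806 shift=14 [end]
Varint 6: bytes[10:12] = 9E 5C -> value 11806 (2 byte(s))

Answer: 2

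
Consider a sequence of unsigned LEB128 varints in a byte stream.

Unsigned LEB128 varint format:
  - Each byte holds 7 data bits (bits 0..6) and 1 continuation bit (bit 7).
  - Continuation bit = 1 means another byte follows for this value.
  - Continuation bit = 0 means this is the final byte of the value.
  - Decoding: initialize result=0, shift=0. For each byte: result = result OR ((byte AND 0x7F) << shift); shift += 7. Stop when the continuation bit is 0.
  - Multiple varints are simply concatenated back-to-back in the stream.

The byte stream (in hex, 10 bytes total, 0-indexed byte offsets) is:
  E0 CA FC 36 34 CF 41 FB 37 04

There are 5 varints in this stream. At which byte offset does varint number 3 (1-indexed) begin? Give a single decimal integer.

Answer: 5

Derivation:
  byte[0]=0xE0 cont=1 payload=0x60=96: acc |= 96<<0 -> acc=96 shift=7
  byte[1]=0xCA cont=1 payload=0x4A=74: acc |= 74<<7 -> acc=9568 shift=14
  byte[2]=0xFC cont=1 payload=0x7C=124: acc |= 124<<14 -> acc=2041184 shift=21
  byte[3]=0x36 cont=0 payload=0x36=54: acc |= 54<<21 -> acc=115287392 shift=28 [end]
Varint 1: bytes[0:4] = E0 CA FC 36 -> value 115287392 (4 byte(s))
  byte[4]=0x34 cont=0 payload=0x34=52: acc |= 52<<0 -> acc=52 shift=7 [end]
Varint 2: bytes[4:5] = 34 -> value 52 (1 byte(s))
  byte[5]=0xCF cont=1 payload=0x4F=79: acc |= 79<<0 -> acc=79 shift=7
  byte[6]=0x41 cont=0 payload=0x41=65: acc |= 65<<7 -> acc=8399 shift=14 [end]
Varint 3: bytes[5:7] = CF 41 -> value 8399 (2 byte(s))
  byte[7]=0xFB cont=1 payload=0x7B=123: acc |= 123<<0 -> acc=123 shift=7
  byte[8]=0x37 cont=0 payload=0x37=55: acc |= 55<<7 -> acc=7163 shift=14 [end]
Varint 4: bytes[7:9] = FB 37 -> value 7163 (2 byte(s))
  byte[9]=0x04 cont=0 payload=0x04=4: acc |= 4<<0 -> acc=4 shift=7 [end]
Varint 5: bytes[9:10] = 04 -> value 4 (1 byte(s))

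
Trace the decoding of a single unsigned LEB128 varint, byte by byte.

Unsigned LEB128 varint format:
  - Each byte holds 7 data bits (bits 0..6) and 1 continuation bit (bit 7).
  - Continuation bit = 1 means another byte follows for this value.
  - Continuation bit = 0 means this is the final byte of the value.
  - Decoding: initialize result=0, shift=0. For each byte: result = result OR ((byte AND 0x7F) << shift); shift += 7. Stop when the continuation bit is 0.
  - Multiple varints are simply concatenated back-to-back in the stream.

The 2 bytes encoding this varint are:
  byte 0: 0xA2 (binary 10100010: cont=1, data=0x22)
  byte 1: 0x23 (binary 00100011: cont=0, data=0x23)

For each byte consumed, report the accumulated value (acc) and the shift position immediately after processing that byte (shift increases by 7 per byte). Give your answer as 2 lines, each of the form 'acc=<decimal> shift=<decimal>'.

byte 0=0xA2: payload=0x22=34, contrib = 34<<0 = 34; acc -> 34, shift -> 7
byte 1=0x23: payload=0x23=35, contrib = 35<<7 = 4480; acc -> 4514, shift -> 14

Answer: acc=34 shift=7
acc=4514 shift=14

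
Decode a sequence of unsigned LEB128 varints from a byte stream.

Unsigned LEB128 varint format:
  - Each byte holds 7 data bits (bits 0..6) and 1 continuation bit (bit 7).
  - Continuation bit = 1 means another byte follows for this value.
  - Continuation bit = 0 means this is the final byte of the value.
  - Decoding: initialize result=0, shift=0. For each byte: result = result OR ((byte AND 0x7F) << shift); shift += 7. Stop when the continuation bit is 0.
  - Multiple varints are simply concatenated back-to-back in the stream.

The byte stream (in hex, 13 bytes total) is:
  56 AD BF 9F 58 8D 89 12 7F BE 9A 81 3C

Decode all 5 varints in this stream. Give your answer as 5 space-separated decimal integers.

  byte[0]=0x56 cont=0 payload=0x56=86: acc |= 86<<0 -> acc=86 shift=7 [end]
Varint 1: bytes[0:1] = 56 -> value 86 (1 byte(s))
  byte[1]=0xAD cont=1 payload=0x2D=45: acc |= 45<<0 -> acc=45 shift=7
  byte[2]=0xBF cont=1 payload=0x3F=63: acc |= 63<<7 -> acc=8109 shift=14
  byte[3]=0x9F cont=1 payload=0x1F=31: acc |= 31<<14 -> acc=516013 shift=21
  byte[4]=0x58 cont=0 payload=0x58=88: acc |= 88<<21 -> acc=185065389 shift=28 [end]
Varint 2: bytes[1:5] = AD BF 9F 58 -> value 185065389 (4 byte(s))
  byte[5]=0x8D cont=1 payload=0x0D=13: acc |= 13<<0 -> acc=13 shift=7
  byte[6]=0x89 cont=1 payload=0x09=9: acc |= 9<<7 -> acc=1165 shift=14
  byte[7]=0x12 cont=0 payload=0x12=18: acc |= 18<<14 -> acc=296077 shift=21 [end]
Varint 3: bytes[5:8] = 8D 89 12 -> value 296077 (3 byte(s))
  byte[8]=0x7F cont=0 payload=0x7F=127: acc |= 127<<0 -> acc=127 shift=7 [end]
Varint 4: bytes[8:9] = 7F -> value 127 (1 byte(s))
  byte[9]=0xBE cont=1 payload=0x3E=62: acc |= 62<<0 -> acc=62 shift=7
  byte[10]=0x9A cont=1 payload=0x1A=26: acc |= 26<<7 -> acc=3390 shift=14
  byte[11]=0x81 cont=1 payload=0x01=1: acc |= 1<<14 -> acc=19774 shift=21
  byte[12]=0x3C cont=0 payload=0x3C=60: acc |= 60<<21 -> acc=125848894 shift=28 [end]
Varint 5: bytes[9:13] = BE 9A 81 3C -> value 125848894 (4 byte(s))

Answer: 86 185065389 296077 127 125848894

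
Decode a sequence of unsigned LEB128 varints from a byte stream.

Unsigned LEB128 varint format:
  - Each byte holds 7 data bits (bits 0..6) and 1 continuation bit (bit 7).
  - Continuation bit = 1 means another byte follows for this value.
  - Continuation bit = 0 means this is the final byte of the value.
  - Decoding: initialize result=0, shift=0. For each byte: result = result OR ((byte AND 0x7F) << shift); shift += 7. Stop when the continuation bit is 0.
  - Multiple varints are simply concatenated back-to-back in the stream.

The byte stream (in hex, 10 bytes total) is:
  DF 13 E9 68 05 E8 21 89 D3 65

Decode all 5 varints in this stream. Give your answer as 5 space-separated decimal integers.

Answer: 2527 13417 5 4328 1665417

Derivation:
  byte[0]=0xDF cont=1 payload=0x5F=95: acc |= 95<<0 -> acc=95 shift=7
  byte[1]=0x13 cont=0 payload=0x13=19: acc |= 19<<7 -> acc=2527 shift=14 [end]
Varint 1: bytes[0:2] = DF 13 -> value 2527 (2 byte(s))
  byte[2]=0xE9 cont=1 payload=0x69=105: acc |= 105<<0 -> acc=105 shift=7
  byte[3]=0x68 cont=0 payload=0x68=104: acc |= 104<<7 -> acc=13417 shift=14 [end]
Varint 2: bytes[2:4] = E9 68 -> value 13417 (2 byte(s))
  byte[4]=0x05 cont=0 payload=0x05=5: acc |= 5<<0 -> acc=5 shift=7 [end]
Varint 3: bytes[4:5] = 05 -> value 5 (1 byte(s))
  byte[5]=0xE8 cont=1 payload=0x68=104: acc |= 104<<0 -> acc=104 shift=7
  byte[6]=0x21 cont=0 payload=0x21=33: acc |= 33<<7 -> acc=4328 shift=14 [end]
Varint 4: bytes[5:7] = E8 21 -> value 4328 (2 byte(s))
  byte[7]=0x89 cont=1 payload=0x09=9: acc |= 9<<0 -> acc=9 shift=7
  byte[8]=0xD3 cont=1 payload=0x53=83: acc |= 83<<7 -> acc=10633 shift=14
  byte[9]=0x65 cont=0 payload=0x65=101: acc |= 101<<14 -> acc=1665417 shift=21 [end]
Varint 5: bytes[7:10] = 89 D3 65 -> value 1665417 (3 byte(s))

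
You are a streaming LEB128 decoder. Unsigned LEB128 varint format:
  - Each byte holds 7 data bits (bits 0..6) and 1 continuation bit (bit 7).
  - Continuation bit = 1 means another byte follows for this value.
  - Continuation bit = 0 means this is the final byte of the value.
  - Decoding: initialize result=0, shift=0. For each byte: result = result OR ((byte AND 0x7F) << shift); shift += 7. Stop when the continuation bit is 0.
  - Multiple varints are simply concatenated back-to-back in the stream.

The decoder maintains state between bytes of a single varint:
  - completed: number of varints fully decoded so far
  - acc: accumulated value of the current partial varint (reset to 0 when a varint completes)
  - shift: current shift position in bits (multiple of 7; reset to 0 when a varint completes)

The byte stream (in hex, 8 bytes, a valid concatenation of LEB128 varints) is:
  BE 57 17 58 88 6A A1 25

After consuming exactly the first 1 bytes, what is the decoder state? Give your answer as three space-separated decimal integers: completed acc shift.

Answer: 0 62 7

Derivation:
byte[0]=0xBE cont=1 payload=0x3E: acc |= 62<<0 -> completed=0 acc=62 shift=7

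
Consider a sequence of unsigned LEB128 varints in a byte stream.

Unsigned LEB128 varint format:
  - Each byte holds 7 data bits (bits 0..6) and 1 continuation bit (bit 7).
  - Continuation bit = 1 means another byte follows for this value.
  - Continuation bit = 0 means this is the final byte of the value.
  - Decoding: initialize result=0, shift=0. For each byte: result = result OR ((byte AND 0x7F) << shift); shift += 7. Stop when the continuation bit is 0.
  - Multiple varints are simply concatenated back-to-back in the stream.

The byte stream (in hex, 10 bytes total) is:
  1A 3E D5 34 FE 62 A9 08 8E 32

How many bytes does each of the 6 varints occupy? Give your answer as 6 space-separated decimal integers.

  byte[0]=0x1A cont=0 payload=0x1A=26: acc |= 26<<0 -> acc=26 shift=7 [end]
Varint 1: bytes[0:1] = 1A -> value 26 (1 byte(s))
  byte[1]=0x3E cont=0 payload=0x3E=62: acc |= 62<<0 -> acc=62 shift=7 [end]
Varint 2: bytes[1:2] = 3E -> value 62 (1 byte(s))
  byte[2]=0xD5 cont=1 payload=0x55=85: acc |= 85<<0 -> acc=85 shift=7
  byte[3]=0x34 cont=0 payload=0x34=52: acc |= 52<<7 -> acc=6741 shift=14 [end]
Varint 3: bytes[2:4] = D5 34 -> value 6741 (2 byte(s))
  byte[4]=0xFE cont=1 payload=0x7E=126: acc |= 126<<0 -> acc=126 shift=7
  byte[5]=0x62 cont=0 payload=0x62=98: acc |= 98<<7 -> acc=12670 shift=14 [end]
Varint 4: bytes[4:6] = FE 62 -> value 12670 (2 byte(s))
  byte[6]=0xA9 cont=1 payload=0x29=41: acc |= 41<<0 -> acc=41 shift=7
  byte[7]=0x08 cont=0 payload=0x08=8: acc |= 8<<7 -> acc=1065 shift=14 [end]
Varint 5: bytes[6:8] = A9 08 -> value 1065 (2 byte(s))
  byte[8]=0x8E cont=1 payload=0x0E=14: acc |= 14<<0 -> acc=14 shift=7
  byte[9]=0x32 cont=0 payload=0x32=50: acc |= 50<<7 -> acc=6414 shift=14 [end]
Varint 6: bytes[8:10] = 8E 32 -> value 6414 (2 byte(s))

Answer: 1 1 2 2 2 2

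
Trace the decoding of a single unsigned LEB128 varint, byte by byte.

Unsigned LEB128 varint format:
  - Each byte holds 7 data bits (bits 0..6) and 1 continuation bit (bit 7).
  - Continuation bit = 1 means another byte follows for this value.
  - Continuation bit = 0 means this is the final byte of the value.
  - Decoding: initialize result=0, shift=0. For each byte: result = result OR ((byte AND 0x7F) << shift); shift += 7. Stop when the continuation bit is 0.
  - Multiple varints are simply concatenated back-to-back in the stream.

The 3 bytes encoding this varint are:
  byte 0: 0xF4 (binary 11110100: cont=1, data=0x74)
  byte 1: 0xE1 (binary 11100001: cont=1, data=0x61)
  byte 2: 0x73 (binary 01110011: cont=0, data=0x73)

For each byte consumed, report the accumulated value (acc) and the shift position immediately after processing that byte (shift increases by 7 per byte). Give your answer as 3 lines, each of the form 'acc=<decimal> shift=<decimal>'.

byte 0=0xF4: payload=0x74=116, contrib = 116<<0 = 116; acc -> 116, shift -> 7
byte 1=0xE1: payload=0x61=97, contrib = 97<<7 = 12416; acc -> 12532, shift -> 14
byte 2=0x73: payload=0x73=115, contrib = 115<<14 = 1884160; acc -> 1896692, shift -> 21

Answer: acc=116 shift=7
acc=12532 shift=14
acc=1896692 shift=21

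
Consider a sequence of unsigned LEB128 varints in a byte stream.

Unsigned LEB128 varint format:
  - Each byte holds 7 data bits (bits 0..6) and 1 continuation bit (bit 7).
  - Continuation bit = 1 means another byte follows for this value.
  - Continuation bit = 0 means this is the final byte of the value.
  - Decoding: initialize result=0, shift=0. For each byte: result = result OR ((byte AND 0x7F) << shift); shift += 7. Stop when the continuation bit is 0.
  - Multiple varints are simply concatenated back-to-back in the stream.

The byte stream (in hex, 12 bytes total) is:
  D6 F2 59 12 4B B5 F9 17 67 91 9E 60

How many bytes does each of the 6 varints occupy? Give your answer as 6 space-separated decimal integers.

Answer: 3 1 1 3 1 3

Derivation:
  byte[0]=0xD6 cont=1 payload=0x56=86: acc |= 86<<0 -> acc=86 shift=7
  byte[1]=0xF2 cont=1 payload=0x72=114: acc |= 114<<7 -> acc=14678 shift=14
  byte[2]=0x59 cont=0 payload=0x59=89: acc |= 89<<14 -> acc=1472854 shift=21 [end]
Varint 1: bytes[0:3] = D6 F2 59 -> value 1472854 (3 byte(s))
  byte[3]=0x12 cont=0 payload=0x12=18: acc |= 18<<0 -> acc=18 shift=7 [end]
Varint 2: bytes[3:4] = 12 -> value 18 (1 byte(s))
  byte[4]=0x4B cont=0 payload=0x4B=75: acc |= 75<<0 -> acc=75 shift=7 [end]
Varint 3: bytes[4:5] = 4B -> value 75 (1 byte(s))
  byte[5]=0xB5 cont=1 payload=0x35=53: acc |= 53<<0 -> acc=53 shift=7
  byte[6]=0xF9 cont=1 payload=0x79=121: acc |= 121<<7 -> acc=15541 shift=14
  byte[7]=0x17 cont=0 payload=0x17=23: acc |= 23<<14 -> acc=392373 shift=21 [end]
Varint 4: bytes[5:8] = B5 F9 17 -> value 392373 (3 byte(s))
  byte[8]=0x67 cont=0 payload=0x67=103: acc |= 103<<0 -> acc=103 shift=7 [end]
Varint 5: bytes[8:9] = 67 -> value 103 (1 byte(s))
  byte[9]=0x91 cont=1 payload=0x11=17: acc |= 17<<0 -> acc=17 shift=7
  byte[10]=0x9E cont=1 payload=0x1E=30: acc |= 30<<7 -> acc=3857 shift=14
  byte[11]=0x60 cont=0 payload=0x60=96: acc |= 96<<14 -> acc=1576721 shift=21 [end]
Varint 6: bytes[9:12] = 91 9E 60 -> value 1576721 (3 byte(s))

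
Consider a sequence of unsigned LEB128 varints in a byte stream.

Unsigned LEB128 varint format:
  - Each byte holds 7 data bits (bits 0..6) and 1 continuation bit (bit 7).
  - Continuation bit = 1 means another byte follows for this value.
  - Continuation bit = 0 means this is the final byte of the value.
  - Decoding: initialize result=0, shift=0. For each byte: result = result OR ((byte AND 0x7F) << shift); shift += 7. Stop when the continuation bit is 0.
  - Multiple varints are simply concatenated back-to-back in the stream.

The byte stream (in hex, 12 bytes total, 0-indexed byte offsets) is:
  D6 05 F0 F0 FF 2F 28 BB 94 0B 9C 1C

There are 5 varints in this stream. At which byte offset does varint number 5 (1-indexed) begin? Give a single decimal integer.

  byte[0]=0xD6 cont=1 payload=0x56=86: acc |= 86<<0 -> acc=86 shift=7
  byte[1]=0x05 cont=0 payload=0x05=5: acc |= 5<<7 -> acc=726 shift=14 [end]
Varint 1: bytes[0:2] = D6 05 -> value 726 (2 byte(s))
  byte[2]=0xF0 cont=1 payload=0x70=112: acc |= 112<<0 -> acc=112 shift=7
  byte[3]=0xF0 cont=1 payload=0x70=112: acc |= 112<<7 -> acc=14448 shift=14
  byte[4]=0xFF cont=1 payload=0x7F=127: acc |= 127<<14 -> acc=2095216 shift=21
  byte[5]=0x2F cont=0 payload=0x2F=47: acc |= 47<<21 -> acc=100661360 shift=28 [end]
Varint 2: bytes[2:6] = F0 F0 FF 2F -> value 100661360 (4 byte(s))
  byte[6]=0x28 cont=0 payload=0x28=40: acc |= 40<<0 -> acc=40 shift=7 [end]
Varint 3: bytes[6:7] = 28 -> value 40 (1 byte(s))
  byte[7]=0xBB cont=1 payload=0x3B=59: acc |= 59<<0 -> acc=59 shift=7
  byte[8]=0x94 cont=1 payload=0x14=20: acc |= 20<<7 -> acc=2619 shift=14
  byte[9]=0x0B cont=0 payload=0x0B=11: acc |= 11<<14 -> acc=182843 shift=21 [end]
Varint 4: bytes[7:10] = BB 94 0B -> value 182843 (3 byte(s))
  byte[10]=0x9C cont=1 payload=0x1C=28: acc |= 28<<0 -> acc=28 shift=7
  byte[11]=0x1C cont=0 payload=0x1C=28: acc |= 28<<7 -> acc=3612 shift=14 [end]
Varint 5: bytes[10:12] = 9C 1C -> value 3612 (2 byte(s))

Answer: 10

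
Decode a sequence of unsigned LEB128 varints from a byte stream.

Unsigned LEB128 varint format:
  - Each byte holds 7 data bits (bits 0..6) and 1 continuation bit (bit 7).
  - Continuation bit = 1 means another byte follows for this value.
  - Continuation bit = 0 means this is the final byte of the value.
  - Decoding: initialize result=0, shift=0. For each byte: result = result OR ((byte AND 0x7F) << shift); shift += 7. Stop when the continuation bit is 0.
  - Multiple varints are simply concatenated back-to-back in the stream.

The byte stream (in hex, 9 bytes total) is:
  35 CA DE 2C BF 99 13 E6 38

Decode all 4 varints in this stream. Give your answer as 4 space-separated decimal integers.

Answer: 53 733002 314559 7270

Derivation:
  byte[0]=0x35 cont=0 payload=0x35=53: acc |= 53<<0 -> acc=53 shift=7 [end]
Varint 1: bytes[0:1] = 35 -> value 53 (1 byte(s))
  byte[1]=0xCA cont=1 payload=0x4A=74: acc |= 74<<0 -> acc=74 shift=7
  byte[2]=0xDE cont=1 payload=0x5E=94: acc |= 94<<7 -> acc=12106 shift=14
  byte[3]=0x2C cont=0 payload=0x2C=44: acc |= 44<<14 -> acc=733002 shift=21 [end]
Varint 2: bytes[1:4] = CA DE 2C -> value 733002 (3 byte(s))
  byte[4]=0xBF cont=1 payload=0x3F=63: acc |= 63<<0 -> acc=63 shift=7
  byte[5]=0x99 cont=1 payload=0x19=25: acc |= 25<<7 -> acc=3263 shift=14
  byte[6]=0x13 cont=0 payload=0x13=19: acc |= 19<<14 -> acc=314559 shift=21 [end]
Varint 3: bytes[4:7] = BF 99 13 -> value 314559 (3 byte(s))
  byte[7]=0xE6 cont=1 payload=0x66=102: acc |= 102<<0 -> acc=102 shift=7
  byte[8]=0x38 cont=0 payload=0x38=56: acc |= 56<<7 -> acc=7270 shift=14 [end]
Varint 4: bytes[7:9] = E6 38 -> value 7270 (2 byte(s))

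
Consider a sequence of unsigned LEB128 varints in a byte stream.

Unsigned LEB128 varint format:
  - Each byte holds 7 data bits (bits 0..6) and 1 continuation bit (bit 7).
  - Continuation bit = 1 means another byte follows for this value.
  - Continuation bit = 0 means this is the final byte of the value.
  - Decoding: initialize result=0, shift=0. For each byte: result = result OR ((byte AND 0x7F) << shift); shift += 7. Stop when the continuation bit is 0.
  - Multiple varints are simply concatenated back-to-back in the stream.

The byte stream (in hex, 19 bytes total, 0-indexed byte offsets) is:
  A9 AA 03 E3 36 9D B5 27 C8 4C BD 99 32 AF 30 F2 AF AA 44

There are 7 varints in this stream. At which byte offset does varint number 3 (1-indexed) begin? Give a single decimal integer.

  byte[0]=0xA9 cont=1 payload=0x29=41: acc |= 41<<0 -> acc=41 shift=7
  byte[1]=0xAA cont=1 payload=0x2A=42: acc |= 42<<7 -> acc=5417 shift=14
  byte[2]=0x03 cont=0 payload=0x03=3: acc |= 3<<14 -> acc=54569 shift=21 [end]
Varint 1: bytes[0:3] = A9 AA 03 -> value 54569 (3 byte(s))
  byte[3]=0xE3 cont=1 payload=0x63=99: acc |= 99<<0 -> acc=99 shift=7
  byte[4]=0x36 cont=0 payload=0x36=54: acc |= 54<<7 -> acc=7011 shift=14 [end]
Varint 2: bytes[3:5] = E3 36 -> value 7011 (2 byte(s))
  byte[5]=0x9D cont=1 payload=0x1D=29: acc |= 29<<0 -> acc=29 shift=7
  byte[6]=0xB5 cont=1 payload=0x35=53: acc |= 53<<7 -> acc=6813 shift=14
  byte[7]=0x27 cont=0 payload=0x27=39: acc |= 39<<14 -> acc=645789 shift=21 [end]
Varint 3: bytes[5:8] = 9D B5 27 -> value 645789 (3 byte(s))
  byte[8]=0xC8 cont=1 payload=0x48=72: acc |= 72<<0 -> acc=72 shift=7
  byte[9]=0x4C cont=0 payload=0x4C=76: acc |= 76<<7 -> acc=9800 shift=14 [end]
Varint 4: bytes[8:10] = C8 4C -> value 9800 (2 byte(s))
  byte[10]=0xBD cont=1 payload=0x3D=61: acc |= 61<<0 -> acc=61 shift=7
  byte[11]=0x99 cont=1 payload=0x19=25: acc |= 25<<7 -> acc=3261 shift=14
  byte[12]=0x32 cont=0 payload=0x32=50: acc |= 50<<14 -> acc=822461 shift=21 [end]
Varint 5: bytes[10:13] = BD 99 32 -> value 822461 (3 byte(s))
  byte[13]=0xAF cont=1 payload=0x2F=47: acc |= 47<<0 -> acc=47 shift=7
  byte[14]=0x30 cont=0 payload=0x30=48: acc |= 48<<7 -> acc=6191 shift=14 [end]
Varint 6: bytes[13:15] = AF 30 -> value 6191 (2 byte(s))
  byte[15]=0xF2 cont=1 payload=0x72=114: acc |= 114<<0 -> acc=114 shift=7
  byte[16]=0xAF cont=1 payload=0x2F=47: acc |= 47<<7 -> acc=6130 shift=14
  byte[17]=0xAA cont=1 payload=0x2A=42: acc |= 42<<14 -> acc=694258 shift=21
  byte[18]=0x44 cont=0 payload=0x44=68: acc |= 68<<21 -> acc=143300594 shift=28 [end]
Varint 7: bytes[15:19] = F2 AF AA 44 -> value 143300594 (4 byte(s))

Answer: 5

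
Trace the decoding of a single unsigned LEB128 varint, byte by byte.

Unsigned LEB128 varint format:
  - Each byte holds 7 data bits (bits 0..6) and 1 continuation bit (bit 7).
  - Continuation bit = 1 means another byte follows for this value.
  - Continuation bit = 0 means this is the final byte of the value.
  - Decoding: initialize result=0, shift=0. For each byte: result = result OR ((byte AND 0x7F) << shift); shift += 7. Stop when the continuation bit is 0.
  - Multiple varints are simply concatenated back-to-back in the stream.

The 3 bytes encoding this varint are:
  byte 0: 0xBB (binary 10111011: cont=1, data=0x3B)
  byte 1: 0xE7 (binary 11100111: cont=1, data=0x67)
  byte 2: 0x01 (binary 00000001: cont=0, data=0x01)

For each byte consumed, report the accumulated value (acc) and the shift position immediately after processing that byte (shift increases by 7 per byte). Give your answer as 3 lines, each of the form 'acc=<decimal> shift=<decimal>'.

Answer: acc=59 shift=7
acc=13243 shift=14
acc=29627 shift=21

Derivation:
byte 0=0xBB: payload=0x3B=59, contrib = 59<<0 = 59; acc -> 59, shift -> 7
byte 1=0xE7: payload=0x67=103, contrib = 103<<7 = 13184; acc -> 13243, shift -> 14
byte 2=0x01: payload=0x01=1, contrib = 1<<14 = 16384; acc -> 29627, shift -> 21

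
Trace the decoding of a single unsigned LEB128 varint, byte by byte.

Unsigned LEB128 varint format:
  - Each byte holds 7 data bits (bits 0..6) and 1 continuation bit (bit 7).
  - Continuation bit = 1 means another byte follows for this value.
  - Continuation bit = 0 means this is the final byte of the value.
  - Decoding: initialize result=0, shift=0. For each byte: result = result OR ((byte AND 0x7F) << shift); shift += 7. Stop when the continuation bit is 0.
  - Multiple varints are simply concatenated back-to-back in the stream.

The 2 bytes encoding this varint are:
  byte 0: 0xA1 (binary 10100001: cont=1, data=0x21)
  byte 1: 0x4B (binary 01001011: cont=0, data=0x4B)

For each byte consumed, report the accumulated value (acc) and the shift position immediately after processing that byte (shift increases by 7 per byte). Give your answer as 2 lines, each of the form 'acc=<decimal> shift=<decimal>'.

byte 0=0xA1: payload=0x21=33, contrib = 33<<0 = 33; acc -> 33, shift -> 7
byte 1=0x4B: payload=0x4B=75, contrib = 75<<7 = 9600; acc -> 9633, shift -> 14

Answer: acc=33 shift=7
acc=9633 shift=14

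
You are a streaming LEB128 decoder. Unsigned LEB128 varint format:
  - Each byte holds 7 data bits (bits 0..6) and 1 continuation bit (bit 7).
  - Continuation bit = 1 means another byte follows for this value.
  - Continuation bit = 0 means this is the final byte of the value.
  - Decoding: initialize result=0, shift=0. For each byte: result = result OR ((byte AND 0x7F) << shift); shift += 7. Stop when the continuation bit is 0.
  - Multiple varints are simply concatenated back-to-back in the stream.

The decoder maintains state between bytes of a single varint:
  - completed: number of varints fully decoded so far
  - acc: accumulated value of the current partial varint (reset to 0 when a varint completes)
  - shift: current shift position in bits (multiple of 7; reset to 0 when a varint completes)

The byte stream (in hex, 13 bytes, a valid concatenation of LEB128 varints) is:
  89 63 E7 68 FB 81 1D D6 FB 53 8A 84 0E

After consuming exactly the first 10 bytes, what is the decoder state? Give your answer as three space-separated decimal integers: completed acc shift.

Answer: 4 0 0

Derivation:
byte[0]=0x89 cont=1 payload=0x09: acc |= 9<<0 -> completed=0 acc=9 shift=7
byte[1]=0x63 cont=0 payload=0x63: varint #1 complete (value=12681); reset -> completed=1 acc=0 shift=0
byte[2]=0xE7 cont=1 payload=0x67: acc |= 103<<0 -> completed=1 acc=103 shift=7
byte[3]=0x68 cont=0 payload=0x68: varint #2 complete (value=13415); reset -> completed=2 acc=0 shift=0
byte[4]=0xFB cont=1 payload=0x7B: acc |= 123<<0 -> completed=2 acc=123 shift=7
byte[5]=0x81 cont=1 payload=0x01: acc |= 1<<7 -> completed=2 acc=251 shift=14
byte[6]=0x1D cont=0 payload=0x1D: varint #3 complete (value=475387); reset -> completed=3 acc=0 shift=0
byte[7]=0xD6 cont=1 payload=0x56: acc |= 86<<0 -> completed=3 acc=86 shift=7
byte[8]=0xFB cont=1 payload=0x7B: acc |= 123<<7 -> completed=3 acc=15830 shift=14
byte[9]=0x53 cont=0 payload=0x53: varint #4 complete (value=1375702); reset -> completed=4 acc=0 shift=0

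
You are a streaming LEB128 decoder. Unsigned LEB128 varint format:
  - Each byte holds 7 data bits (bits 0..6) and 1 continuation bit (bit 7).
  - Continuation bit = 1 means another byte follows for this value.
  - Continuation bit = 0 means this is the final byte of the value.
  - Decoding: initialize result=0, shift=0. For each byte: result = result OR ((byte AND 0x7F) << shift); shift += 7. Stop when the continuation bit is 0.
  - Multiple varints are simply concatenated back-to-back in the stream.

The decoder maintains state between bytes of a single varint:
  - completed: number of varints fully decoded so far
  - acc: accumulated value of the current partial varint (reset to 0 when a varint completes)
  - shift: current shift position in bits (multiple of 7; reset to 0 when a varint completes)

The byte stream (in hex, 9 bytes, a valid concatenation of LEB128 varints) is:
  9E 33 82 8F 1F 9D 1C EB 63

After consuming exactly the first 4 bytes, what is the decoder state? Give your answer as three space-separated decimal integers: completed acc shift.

Answer: 1 1922 14

Derivation:
byte[0]=0x9E cont=1 payload=0x1E: acc |= 30<<0 -> completed=0 acc=30 shift=7
byte[1]=0x33 cont=0 payload=0x33: varint #1 complete (value=6558); reset -> completed=1 acc=0 shift=0
byte[2]=0x82 cont=1 payload=0x02: acc |= 2<<0 -> completed=1 acc=2 shift=7
byte[3]=0x8F cont=1 payload=0x0F: acc |= 15<<7 -> completed=1 acc=1922 shift=14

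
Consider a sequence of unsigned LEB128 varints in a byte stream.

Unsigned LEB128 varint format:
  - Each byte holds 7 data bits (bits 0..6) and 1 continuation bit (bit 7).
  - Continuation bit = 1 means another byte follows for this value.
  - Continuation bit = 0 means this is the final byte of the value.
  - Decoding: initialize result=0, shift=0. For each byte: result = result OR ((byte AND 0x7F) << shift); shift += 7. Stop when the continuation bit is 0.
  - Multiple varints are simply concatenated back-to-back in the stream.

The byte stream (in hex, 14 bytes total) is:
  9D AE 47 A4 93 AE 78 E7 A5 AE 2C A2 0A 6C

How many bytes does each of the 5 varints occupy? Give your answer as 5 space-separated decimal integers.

  byte[0]=0x9D cont=1 payload=0x1D=29: acc |= 29<<0 -> acc=29 shift=7
  byte[1]=0xAE cont=1 payload=0x2E=46: acc |= 46<<7 -> acc=5917 shift=14
  byte[2]=0x47 cont=0 payload=0x47=71: acc |= 71<<14 -> acc=1169181 shift=21 [end]
Varint 1: bytes[0:3] = 9D AE 47 -> value 1169181 (3 byte(s))
  byte[3]=0xA4 cont=1 payload=0x24=36: acc |= 36<<0 -> acc=36 shift=7
  byte[4]=0x93 cont=1 payload=0x13=19: acc |= 19<<7 -> acc=2468 shift=14
  byte[5]=0xAE cont=1 payload=0x2E=46: acc |= 46<<14 -> acc=756132 shift=21
  byte[6]=0x78 cont=0 payload=0x78=120: acc |= 120<<21 -> acc=252414372 shift=28 [end]
Varint 2: bytes[3:7] = A4 93 AE 78 -> value 252414372 (4 byte(s))
  byte[7]=0xE7 cont=1 payload=0x67=103: acc |= 103<<0 -> acc=103 shift=7
  byte[8]=0xA5 cont=1 payload=0x25=37: acc |= 37<<7 -> acc=4839 shift=14
  byte[9]=0xAE cont=1 payload=0x2E=46: acc |= 46<<14 -> acc=758503 shift=21
  byte[10]=0x2C cont=0 payload=0x2C=44: acc |= 44<<21 -> acc=93033191 shift=28 [end]
Varint 3: bytes[7:11] = E7 A5 AE 2C -> value 93033191 (4 byte(s))
  byte[11]=0xA2 cont=1 payload=0x22=34: acc |= 34<<0 -> acc=34 shift=7
  byte[12]=0x0A cont=0 payload=0x0A=10: acc |= 10<<7 -> acc=1314 shift=14 [end]
Varint 4: bytes[11:13] = A2 0A -> value 1314 (2 byte(s))
  byte[13]=0x6C cont=0 payload=0x6C=108: acc |= 108<<0 -> acc=108 shift=7 [end]
Varint 5: bytes[13:14] = 6C -> value 108 (1 byte(s))

Answer: 3 4 4 2 1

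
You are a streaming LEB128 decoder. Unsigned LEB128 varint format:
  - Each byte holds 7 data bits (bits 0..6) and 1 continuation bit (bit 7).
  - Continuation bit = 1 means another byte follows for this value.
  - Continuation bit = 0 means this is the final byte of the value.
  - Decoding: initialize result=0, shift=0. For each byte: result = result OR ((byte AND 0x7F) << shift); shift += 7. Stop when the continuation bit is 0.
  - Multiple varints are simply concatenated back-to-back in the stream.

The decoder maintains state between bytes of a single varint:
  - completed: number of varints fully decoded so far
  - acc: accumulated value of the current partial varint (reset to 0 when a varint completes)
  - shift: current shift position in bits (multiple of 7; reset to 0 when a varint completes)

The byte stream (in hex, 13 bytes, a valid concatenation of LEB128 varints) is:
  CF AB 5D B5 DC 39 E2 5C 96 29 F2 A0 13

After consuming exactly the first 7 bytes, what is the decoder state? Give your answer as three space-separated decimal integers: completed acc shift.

byte[0]=0xCF cont=1 payload=0x4F: acc |= 79<<0 -> completed=0 acc=79 shift=7
byte[1]=0xAB cont=1 payload=0x2B: acc |= 43<<7 -> completed=0 acc=5583 shift=14
byte[2]=0x5D cont=0 payload=0x5D: varint #1 complete (value=1529295); reset -> completed=1 acc=0 shift=0
byte[3]=0xB5 cont=1 payload=0x35: acc |= 53<<0 -> completed=1 acc=53 shift=7
byte[4]=0xDC cont=1 payload=0x5C: acc |= 92<<7 -> completed=1 acc=11829 shift=14
byte[5]=0x39 cont=0 payload=0x39: varint #2 complete (value=945717); reset -> completed=2 acc=0 shift=0
byte[6]=0xE2 cont=1 payload=0x62: acc |= 98<<0 -> completed=2 acc=98 shift=7

Answer: 2 98 7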